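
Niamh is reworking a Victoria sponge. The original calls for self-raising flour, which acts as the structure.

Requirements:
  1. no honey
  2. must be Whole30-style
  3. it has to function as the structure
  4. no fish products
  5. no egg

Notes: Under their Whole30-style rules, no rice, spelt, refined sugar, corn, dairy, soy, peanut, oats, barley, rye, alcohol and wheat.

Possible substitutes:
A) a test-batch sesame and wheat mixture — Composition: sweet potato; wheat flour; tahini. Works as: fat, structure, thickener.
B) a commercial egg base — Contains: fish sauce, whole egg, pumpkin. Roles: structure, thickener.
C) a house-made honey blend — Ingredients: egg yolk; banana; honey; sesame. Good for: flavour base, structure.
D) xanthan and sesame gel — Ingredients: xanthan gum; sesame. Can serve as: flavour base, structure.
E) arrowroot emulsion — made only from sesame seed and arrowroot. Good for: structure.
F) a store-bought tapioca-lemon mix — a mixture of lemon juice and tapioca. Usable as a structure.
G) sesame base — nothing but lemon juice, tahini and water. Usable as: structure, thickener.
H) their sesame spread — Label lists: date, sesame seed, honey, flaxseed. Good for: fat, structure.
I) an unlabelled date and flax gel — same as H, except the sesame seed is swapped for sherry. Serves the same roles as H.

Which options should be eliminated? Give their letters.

A: has wheat flour, so not Whole30-style — no
B: has fish sauce, so not fish-free; has whole egg, so not egg-free — out
C: has egg yolk, so not egg-free; has honey, so not honey-free — out
D: works as a structure, no honey, no fish — OK
E: works as a structure, no fish, no egg — keep
F: only lemon juice and tapioca; none excluded — valid
G: all constraints satisfied — OK
H: has honey, so not honey-free — out
I: has sherry, so not Whole30-style; has honey, so not honey-free — reject

A, B, C, H, I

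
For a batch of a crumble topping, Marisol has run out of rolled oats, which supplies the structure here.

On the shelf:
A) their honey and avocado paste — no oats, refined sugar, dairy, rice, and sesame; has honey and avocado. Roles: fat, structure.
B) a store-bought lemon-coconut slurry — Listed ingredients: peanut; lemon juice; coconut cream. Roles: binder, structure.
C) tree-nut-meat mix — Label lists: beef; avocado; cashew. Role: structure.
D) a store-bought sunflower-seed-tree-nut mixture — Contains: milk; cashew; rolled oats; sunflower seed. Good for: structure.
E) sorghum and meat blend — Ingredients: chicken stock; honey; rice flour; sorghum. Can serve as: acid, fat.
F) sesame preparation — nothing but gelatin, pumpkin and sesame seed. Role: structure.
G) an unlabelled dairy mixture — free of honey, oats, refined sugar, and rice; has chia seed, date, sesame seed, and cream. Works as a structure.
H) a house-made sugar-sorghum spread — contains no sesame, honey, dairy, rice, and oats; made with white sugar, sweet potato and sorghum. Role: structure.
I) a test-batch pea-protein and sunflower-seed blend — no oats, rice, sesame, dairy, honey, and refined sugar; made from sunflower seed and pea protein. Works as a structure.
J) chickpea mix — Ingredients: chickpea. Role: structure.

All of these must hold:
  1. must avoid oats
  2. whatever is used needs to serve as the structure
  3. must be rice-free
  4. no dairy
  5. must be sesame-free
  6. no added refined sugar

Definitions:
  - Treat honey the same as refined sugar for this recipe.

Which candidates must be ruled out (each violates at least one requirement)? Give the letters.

A, D, E, F, G, H

A: has honey, so not no-added-sugar — reject
B: all constraints satisfied — keep
C: nothing on the exclusion list — keep
D: has rolled oats, so not oat-free; has milk, so not dairy-free — no
E: not usable as a structure; has honey, so not no-added-sugar (and 1 more) — no
F: has sesame seed, so not sesame-free — out
G: has sesame seed, so not sesame-free; has cream, so not dairy-free — out
H: has white sugar, so not no-added-sugar — no
I: works as a structure, no sesame, no dairy — keep
J: only chickpea; none excluded — valid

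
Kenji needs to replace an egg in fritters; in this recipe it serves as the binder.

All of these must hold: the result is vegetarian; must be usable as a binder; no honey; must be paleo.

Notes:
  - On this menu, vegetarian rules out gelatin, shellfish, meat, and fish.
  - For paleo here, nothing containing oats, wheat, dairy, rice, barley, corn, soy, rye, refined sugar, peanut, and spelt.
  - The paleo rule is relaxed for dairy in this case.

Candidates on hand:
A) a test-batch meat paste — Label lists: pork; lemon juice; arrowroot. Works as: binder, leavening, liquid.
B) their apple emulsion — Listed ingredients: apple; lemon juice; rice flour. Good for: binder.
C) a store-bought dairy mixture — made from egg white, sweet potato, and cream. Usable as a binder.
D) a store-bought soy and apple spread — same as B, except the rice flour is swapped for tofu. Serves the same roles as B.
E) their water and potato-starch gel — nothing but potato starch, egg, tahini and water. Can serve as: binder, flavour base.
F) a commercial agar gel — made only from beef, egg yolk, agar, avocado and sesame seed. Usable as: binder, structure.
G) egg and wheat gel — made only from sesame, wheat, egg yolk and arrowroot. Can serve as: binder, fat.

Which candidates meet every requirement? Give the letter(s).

A: has pork, so not vegetarian — no
B: has rice flour, so not paleo — out
C: dairy is permitted under the paleo carve-out; nothing else excluded — keep
D: has tofu, so not paleo — out
E: egg and tahini etc. — none of it excluded — OK
F: has beef, so not vegetarian — out
G: has wheat, so not paleo — out

C, E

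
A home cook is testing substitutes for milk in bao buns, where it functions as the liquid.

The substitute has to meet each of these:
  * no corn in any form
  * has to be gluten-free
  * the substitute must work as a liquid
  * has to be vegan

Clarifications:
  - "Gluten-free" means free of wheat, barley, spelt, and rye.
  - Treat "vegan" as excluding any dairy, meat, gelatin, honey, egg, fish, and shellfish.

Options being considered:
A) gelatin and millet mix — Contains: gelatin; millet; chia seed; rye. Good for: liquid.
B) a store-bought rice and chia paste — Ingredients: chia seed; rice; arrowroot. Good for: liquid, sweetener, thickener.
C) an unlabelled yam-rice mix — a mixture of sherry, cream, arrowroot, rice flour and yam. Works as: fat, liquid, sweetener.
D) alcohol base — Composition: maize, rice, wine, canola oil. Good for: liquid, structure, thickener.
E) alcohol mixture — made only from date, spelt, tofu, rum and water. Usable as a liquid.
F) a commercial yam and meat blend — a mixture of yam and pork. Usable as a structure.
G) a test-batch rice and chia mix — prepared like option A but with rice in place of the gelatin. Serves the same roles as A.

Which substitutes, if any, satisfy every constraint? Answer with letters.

A: has rye, so not gluten-free; has gelatin, so not vegan — out
B: no corn, vegan — keep
C: has cream, so not vegan — reject
D: has maize, so not corn-free — out
E: has spelt, so not gluten-free — reject
F: not usable as a liquid; has pork, so not vegan — out
G: has rye, so not gluten-free — reject

B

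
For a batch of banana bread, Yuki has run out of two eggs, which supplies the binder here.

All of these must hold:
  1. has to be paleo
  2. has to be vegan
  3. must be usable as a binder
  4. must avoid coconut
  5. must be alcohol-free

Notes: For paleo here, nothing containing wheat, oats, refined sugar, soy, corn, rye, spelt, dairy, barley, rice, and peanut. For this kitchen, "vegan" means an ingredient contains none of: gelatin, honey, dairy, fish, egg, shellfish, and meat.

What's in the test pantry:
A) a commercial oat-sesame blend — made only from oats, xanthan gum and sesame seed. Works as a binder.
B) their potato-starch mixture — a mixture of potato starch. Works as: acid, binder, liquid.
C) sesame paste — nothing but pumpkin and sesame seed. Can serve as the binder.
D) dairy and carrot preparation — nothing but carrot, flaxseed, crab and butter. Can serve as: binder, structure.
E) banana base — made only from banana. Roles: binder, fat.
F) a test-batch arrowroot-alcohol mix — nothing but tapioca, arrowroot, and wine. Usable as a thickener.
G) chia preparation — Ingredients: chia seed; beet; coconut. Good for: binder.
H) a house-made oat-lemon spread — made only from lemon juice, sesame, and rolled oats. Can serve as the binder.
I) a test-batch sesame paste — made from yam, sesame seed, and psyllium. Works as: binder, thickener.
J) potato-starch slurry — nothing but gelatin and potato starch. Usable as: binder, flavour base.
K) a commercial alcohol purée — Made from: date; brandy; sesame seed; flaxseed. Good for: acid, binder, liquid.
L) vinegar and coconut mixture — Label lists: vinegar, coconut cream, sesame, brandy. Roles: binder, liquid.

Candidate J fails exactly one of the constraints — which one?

usable as a binder: satisfied
paleo: satisfied
vegan: has gelatin — fails
alcohol-free: satisfied
coconut-free: satisfied

vegan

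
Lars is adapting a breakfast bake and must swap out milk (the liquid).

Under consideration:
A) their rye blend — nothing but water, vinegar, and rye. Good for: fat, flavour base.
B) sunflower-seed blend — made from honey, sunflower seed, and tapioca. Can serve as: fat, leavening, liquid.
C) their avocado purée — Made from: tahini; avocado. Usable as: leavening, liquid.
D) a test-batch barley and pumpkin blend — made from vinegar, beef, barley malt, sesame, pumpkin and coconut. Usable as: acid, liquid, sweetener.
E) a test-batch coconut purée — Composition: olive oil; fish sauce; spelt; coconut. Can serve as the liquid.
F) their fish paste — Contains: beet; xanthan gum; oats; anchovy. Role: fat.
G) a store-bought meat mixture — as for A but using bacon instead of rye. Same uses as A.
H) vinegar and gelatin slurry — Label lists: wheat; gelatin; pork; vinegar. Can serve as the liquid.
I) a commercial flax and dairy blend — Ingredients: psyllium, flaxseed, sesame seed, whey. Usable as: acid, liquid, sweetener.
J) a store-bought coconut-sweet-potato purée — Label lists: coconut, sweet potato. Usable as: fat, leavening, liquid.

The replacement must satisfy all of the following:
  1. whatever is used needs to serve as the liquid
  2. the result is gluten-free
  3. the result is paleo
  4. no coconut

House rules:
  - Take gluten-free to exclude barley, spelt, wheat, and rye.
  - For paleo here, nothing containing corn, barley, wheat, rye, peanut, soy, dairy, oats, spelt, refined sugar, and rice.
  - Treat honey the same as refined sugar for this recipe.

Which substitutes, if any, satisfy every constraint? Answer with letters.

C

A: not usable as a liquid; has rye, so not gluten-free (and 1 more) — reject
B: has honey, so not paleo — no
C: only tahini and avocado; none excluded — keep
D: has barley malt, so not gluten-free; has barley malt, so not paleo (and 1 more) — out
E: has spelt, so not gluten-free; has spelt, so not paleo (and 1 more) — out
F: not usable as a liquid; has oats, so not paleo — out
G: not usable as a liquid — out
H: has wheat, so not gluten-free; has wheat, so not paleo — out
I: has whey, so not paleo — reject
J: has coconut, so not coconut-free — reject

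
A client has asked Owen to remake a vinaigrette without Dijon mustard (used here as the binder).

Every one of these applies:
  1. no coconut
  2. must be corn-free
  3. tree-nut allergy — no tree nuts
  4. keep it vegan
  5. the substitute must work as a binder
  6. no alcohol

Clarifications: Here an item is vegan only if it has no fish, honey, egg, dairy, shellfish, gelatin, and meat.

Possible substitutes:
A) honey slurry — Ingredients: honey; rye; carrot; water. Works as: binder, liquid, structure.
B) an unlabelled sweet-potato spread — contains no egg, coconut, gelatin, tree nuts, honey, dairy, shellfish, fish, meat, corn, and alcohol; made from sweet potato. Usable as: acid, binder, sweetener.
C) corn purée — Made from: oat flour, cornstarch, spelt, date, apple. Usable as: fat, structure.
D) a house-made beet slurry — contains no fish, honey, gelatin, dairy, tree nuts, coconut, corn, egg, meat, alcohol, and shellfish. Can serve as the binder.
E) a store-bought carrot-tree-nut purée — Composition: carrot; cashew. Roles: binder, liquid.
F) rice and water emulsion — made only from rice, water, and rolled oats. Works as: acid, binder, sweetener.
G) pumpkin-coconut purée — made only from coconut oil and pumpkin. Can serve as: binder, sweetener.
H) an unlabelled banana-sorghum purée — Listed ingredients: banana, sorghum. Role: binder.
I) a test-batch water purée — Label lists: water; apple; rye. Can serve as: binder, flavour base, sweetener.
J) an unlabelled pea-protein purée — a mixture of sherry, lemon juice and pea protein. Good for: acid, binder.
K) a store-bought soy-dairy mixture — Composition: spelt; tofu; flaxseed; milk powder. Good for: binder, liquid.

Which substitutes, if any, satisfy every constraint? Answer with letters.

B, D, F, H, I

A: has honey, so not vegan — no
B: nothing on the exclusion list — valid
C: not usable as a binder; has cornstarch, so not corn-free — no
D: no alcohol, no corn — OK
E: has cashew, so not tree-nut-free — reject
F: no corn, no alcohol — OK
G: has coconut oil, so not coconut-free — out
H: only sorghum and banana; none excluded — keep
I: only rye, apple, and water; none excluded — OK
J: has sherry, so not alcohol-free — out
K: has milk powder, so not vegan — reject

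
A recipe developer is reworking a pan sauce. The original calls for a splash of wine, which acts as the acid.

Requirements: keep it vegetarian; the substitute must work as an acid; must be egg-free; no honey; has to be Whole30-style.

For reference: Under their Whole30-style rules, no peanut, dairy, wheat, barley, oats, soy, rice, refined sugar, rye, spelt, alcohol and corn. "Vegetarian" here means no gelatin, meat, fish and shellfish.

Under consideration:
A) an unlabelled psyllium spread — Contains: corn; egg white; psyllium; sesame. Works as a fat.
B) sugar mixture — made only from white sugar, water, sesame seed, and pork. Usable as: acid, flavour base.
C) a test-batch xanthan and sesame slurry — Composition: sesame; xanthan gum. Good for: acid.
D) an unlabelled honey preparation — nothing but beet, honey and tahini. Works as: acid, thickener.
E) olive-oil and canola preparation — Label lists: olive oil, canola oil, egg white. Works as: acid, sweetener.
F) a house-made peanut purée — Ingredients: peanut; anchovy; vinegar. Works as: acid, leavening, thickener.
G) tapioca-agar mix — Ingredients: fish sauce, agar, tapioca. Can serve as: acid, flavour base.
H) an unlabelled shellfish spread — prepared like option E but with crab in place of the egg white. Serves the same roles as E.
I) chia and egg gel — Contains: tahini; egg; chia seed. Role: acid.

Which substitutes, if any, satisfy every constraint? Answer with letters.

C

A: not usable as an acid; has corn, so not Whole30-style (and 1 more) — out
B: has white sugar, so not Whole30-style; has pork, so not vegetarian — out
C: every rule checks out — keep
D: has honey, so not honey-free — no
E: has egg white, so not egg-free — reject
F: has peanut, so not Whole30-style; has anchovy, so not vegetarian — reject
G: has fish sauce, so not vegetarian — out
H: has crab, so not vegetarian — reject
I: has egg, so not egg-free — no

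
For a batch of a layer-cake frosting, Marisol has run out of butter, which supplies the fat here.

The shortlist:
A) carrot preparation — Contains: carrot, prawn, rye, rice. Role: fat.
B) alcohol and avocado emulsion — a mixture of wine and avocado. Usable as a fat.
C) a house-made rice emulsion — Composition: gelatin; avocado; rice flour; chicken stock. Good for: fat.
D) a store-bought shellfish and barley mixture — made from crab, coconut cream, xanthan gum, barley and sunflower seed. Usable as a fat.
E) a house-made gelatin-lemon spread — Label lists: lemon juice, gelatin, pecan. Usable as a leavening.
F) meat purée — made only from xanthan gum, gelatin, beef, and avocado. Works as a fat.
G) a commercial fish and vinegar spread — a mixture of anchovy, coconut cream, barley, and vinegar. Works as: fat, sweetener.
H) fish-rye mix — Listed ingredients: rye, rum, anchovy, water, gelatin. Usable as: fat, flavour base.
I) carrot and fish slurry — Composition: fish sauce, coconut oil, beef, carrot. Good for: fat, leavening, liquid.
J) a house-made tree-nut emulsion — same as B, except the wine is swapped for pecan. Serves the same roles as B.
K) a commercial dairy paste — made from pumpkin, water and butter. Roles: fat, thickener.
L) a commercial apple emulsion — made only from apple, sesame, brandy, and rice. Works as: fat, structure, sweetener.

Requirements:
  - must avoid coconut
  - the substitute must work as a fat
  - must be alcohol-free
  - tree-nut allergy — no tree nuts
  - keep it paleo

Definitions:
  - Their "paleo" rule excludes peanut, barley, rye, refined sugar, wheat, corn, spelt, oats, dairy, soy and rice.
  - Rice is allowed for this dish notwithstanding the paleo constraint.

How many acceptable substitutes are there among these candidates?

A: has rye, so not paleo — reject
B: has wine, so not alcohol-free — reject
C: rice is permitted under the paleo carve-out; nothing else excluded — keep
D: has barley, so not paleo; has coconut cream, so not coconut-free — reject
E: not usable as a fat; has pecan, so not tree-nut-free — reject
F: nothing on the exclusion list — keep
G: has barley, so not paleo; has coconut cream, so not coconut-free — out
H: has rye, so not paleo; has rum, so not alcohol-free — out
I: has coconut oil, so not coconut-free — no
J: has pecan, so not tree-nut-free — out
K: has butter, so not paleo — no
L: has brandy, so not alcohol-free — reject

2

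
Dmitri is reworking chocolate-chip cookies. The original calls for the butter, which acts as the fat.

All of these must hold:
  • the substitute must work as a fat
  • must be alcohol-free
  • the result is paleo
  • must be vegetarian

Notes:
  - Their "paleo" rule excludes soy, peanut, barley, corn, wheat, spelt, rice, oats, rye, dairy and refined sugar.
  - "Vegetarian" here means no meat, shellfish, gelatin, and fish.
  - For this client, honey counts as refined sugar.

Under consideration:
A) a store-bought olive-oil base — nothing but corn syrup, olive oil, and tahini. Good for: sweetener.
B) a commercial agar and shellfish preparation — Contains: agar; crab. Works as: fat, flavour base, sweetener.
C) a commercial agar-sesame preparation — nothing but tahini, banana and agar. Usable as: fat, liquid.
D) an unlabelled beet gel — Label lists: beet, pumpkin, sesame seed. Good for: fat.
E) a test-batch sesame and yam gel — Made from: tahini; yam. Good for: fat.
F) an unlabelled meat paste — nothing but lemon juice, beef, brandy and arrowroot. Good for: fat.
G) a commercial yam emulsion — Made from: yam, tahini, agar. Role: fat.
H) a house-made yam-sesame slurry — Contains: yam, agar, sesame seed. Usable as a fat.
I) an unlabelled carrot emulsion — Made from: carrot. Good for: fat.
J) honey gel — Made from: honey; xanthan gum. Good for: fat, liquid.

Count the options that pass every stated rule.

6

A: not usable as a fat; has corn syrup, so not paleo — out
B: has crab, so not vegetarian — no
C: works as a fat, no alcohol, vegetarian — keep
D: nothing on the exclusion list — keep
E: vegetarian, no alcohol — valid
F: has beef, so not vegetarian; has brandy, so not alcohol-free — no
G: only tahini, agar, and yam; none excluded — OK
H: only sesame seed, agar and yam; none excluded — keep
I: all constraints satisfied — keep
J: has honey, so not paleo — no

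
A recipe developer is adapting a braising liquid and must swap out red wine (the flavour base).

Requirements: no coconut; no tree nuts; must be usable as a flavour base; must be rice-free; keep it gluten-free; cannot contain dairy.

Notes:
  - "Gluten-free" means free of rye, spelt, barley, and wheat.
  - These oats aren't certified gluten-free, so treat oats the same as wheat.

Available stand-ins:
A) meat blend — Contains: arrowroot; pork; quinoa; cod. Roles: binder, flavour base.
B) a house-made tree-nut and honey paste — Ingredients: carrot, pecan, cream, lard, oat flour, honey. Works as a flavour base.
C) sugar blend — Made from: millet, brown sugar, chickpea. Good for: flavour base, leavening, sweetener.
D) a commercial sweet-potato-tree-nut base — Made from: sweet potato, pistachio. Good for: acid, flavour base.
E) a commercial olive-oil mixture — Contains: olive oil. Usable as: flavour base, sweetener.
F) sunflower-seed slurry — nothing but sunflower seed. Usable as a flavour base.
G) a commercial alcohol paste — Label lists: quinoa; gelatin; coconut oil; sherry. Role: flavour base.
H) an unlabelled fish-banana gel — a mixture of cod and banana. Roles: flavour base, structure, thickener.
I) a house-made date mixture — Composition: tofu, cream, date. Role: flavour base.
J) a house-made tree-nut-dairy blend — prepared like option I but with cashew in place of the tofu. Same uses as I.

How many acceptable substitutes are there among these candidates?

5

A: all constraints satisfied — OK
B: has oat flour, so not gluten-free; has pecan, so not tree-nut-free (and 1 more) — reject
C: only brown sugar, chickpea, and millet; none excluded — OK
D: has pistachio, so not tree-nut-free — no
E: gluten-free, no rice — keep
F: no tree nuts, no coconut — keep
G: has coconut oil, so not coconut-free — out
H: works as a flavour base, no dairy, no coconut — OK
I: has cream, so not dairy-free — reject
J: has cashew, so not tree-nut-free; has cream, so not dairy-free — reject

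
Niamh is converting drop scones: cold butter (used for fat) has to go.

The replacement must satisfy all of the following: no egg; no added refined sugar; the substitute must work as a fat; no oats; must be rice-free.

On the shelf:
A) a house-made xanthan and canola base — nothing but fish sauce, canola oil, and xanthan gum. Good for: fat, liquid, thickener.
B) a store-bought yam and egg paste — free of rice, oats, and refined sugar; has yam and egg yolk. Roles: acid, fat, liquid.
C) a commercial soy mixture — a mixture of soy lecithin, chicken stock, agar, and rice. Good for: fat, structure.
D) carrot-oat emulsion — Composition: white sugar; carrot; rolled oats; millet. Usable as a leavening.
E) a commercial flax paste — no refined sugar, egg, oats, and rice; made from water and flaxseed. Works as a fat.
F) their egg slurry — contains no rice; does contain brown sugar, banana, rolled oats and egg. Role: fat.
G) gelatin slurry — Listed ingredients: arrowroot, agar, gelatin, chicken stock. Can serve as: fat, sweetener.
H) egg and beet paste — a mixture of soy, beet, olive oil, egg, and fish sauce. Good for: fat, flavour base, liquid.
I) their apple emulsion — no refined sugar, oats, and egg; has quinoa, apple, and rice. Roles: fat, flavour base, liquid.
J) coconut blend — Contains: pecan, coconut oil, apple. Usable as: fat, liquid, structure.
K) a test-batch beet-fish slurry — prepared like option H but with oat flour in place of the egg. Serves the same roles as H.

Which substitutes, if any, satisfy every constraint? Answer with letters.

A, E, G, J

A: only fish sauce, xanthan gum, and canola oil; none excluded — keep
B: has egg yolk, so not egg-free — out
C: has rice, so not rice-free — reject
D: not usable as a fat; has white sugar, so not no-added-sugar (and 1 more) — reject
E: works as a fat, no oats, no refined sugar — valid
F: has egg, so not egg-free; has brown sugar, so not no-added-sugar (and 1 more) — no
G: gelatin and chicken stock etc. — none of it excluded — valid
H: has egg, so not egg-free — no
I: has rice, so not rice-free — no
J: only coconut oil, pecan and apple; none excluded — OK
K: has oat flour, so not oat-free — out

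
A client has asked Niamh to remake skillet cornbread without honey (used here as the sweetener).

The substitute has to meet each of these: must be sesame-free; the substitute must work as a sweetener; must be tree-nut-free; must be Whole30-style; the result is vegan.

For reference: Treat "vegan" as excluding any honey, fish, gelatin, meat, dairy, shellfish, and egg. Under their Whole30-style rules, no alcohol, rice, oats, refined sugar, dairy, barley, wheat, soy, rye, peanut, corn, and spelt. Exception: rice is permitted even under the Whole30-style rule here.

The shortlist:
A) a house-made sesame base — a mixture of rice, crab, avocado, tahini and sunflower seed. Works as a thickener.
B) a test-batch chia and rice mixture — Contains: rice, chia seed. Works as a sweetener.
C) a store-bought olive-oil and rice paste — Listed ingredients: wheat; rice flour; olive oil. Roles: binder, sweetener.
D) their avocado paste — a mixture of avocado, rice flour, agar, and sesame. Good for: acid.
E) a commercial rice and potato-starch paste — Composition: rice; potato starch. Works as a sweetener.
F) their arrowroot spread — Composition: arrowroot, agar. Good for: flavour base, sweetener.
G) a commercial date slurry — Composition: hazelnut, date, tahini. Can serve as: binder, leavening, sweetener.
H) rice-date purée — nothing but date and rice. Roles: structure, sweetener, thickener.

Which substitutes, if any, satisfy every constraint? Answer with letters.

B, E, F, H

A: not usable as a sweetener; has crab, so not vegan (and 1 more) — no
B: rice is permitted under the Whole30-style carve-out; nothing else excluded — valid
C: has wheat, so not Whole30-style — no
D: not usable as a sweetener; has sesame, so not sesame-free — no
E: rice is permitted under the Whole30-style carve-out; nothing else excluded — keep
F: only arrowroot and agar; none excluded — valid
G: has tahini, so not sesame-free; has hazelnut, so not tree-nut-free — no
H: rice is permitted under the Whole30-style carve-out; nothing else excluded — valid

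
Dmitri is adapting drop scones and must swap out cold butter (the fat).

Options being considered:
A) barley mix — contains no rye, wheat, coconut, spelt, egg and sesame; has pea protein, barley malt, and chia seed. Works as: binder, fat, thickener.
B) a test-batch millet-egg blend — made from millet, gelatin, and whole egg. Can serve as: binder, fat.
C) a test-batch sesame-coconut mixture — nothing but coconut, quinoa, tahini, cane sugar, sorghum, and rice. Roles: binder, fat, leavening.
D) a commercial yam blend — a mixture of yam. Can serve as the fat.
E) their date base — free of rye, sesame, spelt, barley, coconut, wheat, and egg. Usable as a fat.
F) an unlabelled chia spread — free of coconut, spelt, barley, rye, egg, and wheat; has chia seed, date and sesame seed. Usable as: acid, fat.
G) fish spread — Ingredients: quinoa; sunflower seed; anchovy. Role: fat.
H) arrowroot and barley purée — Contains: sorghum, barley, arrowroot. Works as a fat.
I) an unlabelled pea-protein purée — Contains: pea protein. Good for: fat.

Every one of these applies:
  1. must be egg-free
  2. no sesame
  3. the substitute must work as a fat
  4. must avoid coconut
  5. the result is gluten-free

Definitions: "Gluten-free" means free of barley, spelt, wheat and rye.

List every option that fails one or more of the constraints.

A, B, C, F, H

A: has barley malt, so not gluten-free — no
B: has whole egg, so not egg-free — out
C: has coconut, so not coconut-free; has tahini, so not sesame-free — reject
D: only yam; none excluded — valid
E: no sesame, no coconut — valid
F: has sesame seed, so not sesame-free — no
G: only anchovy, quinoa, and sunflower seed; none excluded — OK
H: has barley, so not gluten-free — reject
I: only pea protein; none excluded — keep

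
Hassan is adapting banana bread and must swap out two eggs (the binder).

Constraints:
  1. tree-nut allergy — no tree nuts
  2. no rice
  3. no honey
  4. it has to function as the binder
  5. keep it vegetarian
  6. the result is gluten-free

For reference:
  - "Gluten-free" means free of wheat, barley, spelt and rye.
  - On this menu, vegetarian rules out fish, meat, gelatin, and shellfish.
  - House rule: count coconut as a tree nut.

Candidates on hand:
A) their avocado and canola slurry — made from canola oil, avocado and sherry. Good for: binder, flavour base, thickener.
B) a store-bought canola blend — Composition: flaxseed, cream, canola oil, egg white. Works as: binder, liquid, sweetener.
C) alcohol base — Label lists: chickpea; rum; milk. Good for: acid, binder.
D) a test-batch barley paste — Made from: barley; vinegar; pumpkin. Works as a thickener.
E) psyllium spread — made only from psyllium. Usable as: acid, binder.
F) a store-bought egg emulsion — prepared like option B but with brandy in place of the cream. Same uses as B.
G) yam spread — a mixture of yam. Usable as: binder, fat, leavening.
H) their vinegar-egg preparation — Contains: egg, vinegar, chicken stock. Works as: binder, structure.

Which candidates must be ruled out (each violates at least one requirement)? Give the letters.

A: works as a binder, tree-nut-free, vegetarian — valid
B: cream and egg white etc. — none of it excluded — valid
C: works as a binder, vegetarian, tree-nut-free — OK
D: not usable as a binder; has barley, so not gluten-free — out
E: every rule checks out — OK
F: works as a binder, no rice, gluten-free — valid
G: only yam; none excluded — valid
H: has chicken stock, so not vegetarian — reject

D, H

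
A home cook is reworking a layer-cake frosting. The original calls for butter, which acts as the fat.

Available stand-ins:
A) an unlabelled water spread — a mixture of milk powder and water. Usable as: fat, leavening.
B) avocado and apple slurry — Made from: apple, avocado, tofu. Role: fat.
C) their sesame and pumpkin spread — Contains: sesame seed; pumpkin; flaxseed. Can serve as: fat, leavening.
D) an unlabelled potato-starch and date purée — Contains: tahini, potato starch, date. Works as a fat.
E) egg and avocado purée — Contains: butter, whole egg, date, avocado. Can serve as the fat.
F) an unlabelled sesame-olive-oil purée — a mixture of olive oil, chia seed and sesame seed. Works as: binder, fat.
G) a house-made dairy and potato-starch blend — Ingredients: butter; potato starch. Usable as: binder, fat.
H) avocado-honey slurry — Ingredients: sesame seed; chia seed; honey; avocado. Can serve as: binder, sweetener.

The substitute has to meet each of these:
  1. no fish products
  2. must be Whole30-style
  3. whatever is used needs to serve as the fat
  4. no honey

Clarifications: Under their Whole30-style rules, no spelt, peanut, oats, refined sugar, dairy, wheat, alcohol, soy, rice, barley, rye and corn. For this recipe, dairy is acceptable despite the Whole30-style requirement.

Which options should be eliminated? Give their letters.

B, H

A: dairy is permitted under the Whole30-style carve-out; nothing else excluded — OK
B: has tofu, so not Whole30-style — reject
C: only sesame seed, flaxseed, and pumpkin; none excluded — OK
D: only tahini, potato starch and date; none excluded — OK
E: dairy is permitted under the Whole30-style carve-out; nothing else excluded — keep
F: only sesame seed, olive oil, and chia seed; none excluded — valid
G: dairy is permitted under the Whole30-style carve-out; nothing else excluded — valid
H: not usable as a fat; has honey, so not honey-free — out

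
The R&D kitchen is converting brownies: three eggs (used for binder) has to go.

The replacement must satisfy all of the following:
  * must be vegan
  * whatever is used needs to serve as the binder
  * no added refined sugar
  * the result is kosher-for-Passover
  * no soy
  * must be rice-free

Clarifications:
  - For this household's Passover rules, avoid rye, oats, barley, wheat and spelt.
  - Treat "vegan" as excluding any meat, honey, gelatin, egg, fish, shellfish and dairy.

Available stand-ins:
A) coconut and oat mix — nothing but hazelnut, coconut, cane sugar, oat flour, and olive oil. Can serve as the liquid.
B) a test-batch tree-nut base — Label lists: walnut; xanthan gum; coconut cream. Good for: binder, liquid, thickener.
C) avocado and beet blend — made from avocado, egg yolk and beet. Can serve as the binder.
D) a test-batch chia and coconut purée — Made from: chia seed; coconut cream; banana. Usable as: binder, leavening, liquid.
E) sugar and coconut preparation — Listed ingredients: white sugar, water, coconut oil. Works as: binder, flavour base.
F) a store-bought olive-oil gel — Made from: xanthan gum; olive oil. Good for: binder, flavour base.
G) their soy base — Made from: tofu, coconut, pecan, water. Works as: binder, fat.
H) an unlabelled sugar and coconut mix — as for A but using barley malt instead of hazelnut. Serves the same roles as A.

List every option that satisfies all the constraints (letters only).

B, D, F

A: not usable as a binder; has oat flour, so not kosher-for-Passover (and 1 more) — no
B: only coconut cream, walnut and xanthan gum; none excluded — valid
C: has egg yolk, so not vegan — reject
D: only coconut cream, banana and chia seed; none excluded — keep
E: has white sugar, so not no-added-sugar — no
F: every rule checks out — keep
G: has tofu, so not soy-free — reject
H: not usable as a binder; has barley malt, so not kosher-for-Passover (and 1 more) — out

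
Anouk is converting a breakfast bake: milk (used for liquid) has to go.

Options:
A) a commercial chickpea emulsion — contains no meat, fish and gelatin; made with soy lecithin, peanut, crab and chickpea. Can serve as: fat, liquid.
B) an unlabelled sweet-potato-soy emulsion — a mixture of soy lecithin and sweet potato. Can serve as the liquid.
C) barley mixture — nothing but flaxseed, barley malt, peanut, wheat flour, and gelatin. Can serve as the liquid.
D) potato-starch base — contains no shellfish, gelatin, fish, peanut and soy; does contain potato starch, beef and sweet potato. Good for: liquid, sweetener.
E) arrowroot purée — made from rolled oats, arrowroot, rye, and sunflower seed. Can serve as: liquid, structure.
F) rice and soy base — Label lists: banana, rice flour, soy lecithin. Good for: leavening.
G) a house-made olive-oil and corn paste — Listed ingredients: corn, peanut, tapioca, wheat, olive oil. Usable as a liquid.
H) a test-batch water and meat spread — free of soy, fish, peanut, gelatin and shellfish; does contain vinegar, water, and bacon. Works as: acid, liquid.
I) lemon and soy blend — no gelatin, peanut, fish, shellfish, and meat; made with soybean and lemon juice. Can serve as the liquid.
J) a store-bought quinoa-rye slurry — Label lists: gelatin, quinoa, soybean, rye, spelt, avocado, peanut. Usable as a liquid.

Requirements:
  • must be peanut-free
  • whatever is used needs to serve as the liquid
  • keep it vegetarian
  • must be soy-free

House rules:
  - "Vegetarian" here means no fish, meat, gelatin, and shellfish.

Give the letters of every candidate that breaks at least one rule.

A: has crab, so not vegetarian; has soy lecithin, so not soy-free (and 1 more) — no
B: has soy lecithin, so not soy-free — out
C: has gelatin, so not vegetarian; has peanut, so not peanut-free — reject
D: has beef, so not vegetarian — no
E: vegetarian, no soy — keep
F: not usable as a liquid; has soy lecithin, so not soy-free — out
G: has peanut, so not peanut-free — out
H: has bacon, so not vegetarian — reject
I: has soybean, so not soy-free — reject
J: has gelatin, so not vegetarian; has soybean, so not soy-free (and 1 more) — out

A, B, C, D, F, G, H, I, J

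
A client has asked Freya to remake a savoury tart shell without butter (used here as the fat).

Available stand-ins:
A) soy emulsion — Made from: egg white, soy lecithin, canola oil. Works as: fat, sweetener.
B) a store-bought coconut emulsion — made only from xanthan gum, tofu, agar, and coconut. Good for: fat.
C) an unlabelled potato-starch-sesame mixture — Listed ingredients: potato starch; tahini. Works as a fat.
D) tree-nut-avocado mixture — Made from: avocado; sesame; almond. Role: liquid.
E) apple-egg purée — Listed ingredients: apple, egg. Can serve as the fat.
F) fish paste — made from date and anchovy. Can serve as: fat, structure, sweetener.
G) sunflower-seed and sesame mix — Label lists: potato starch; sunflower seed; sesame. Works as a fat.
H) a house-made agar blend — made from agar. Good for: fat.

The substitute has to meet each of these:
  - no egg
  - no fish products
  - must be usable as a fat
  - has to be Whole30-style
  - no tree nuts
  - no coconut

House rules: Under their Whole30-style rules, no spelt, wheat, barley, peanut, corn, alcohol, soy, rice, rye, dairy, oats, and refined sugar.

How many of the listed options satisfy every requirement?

3

A: has soy lecithin, so not Whole30-style; has egg white, so not egg-free — reject
B: has tofu, so not Whole30-style; has coconut, so not coconut-free — out
C: every rule checks out — OK
D: not usable as a fat; has almond, so not tree-nut-free — reject
E: has egg, so not egg-free — reject
F: has anchovy, so not fish-free — reject
G: only sesame, sunflower seed and potato starch; none excluded — valid
H: nothing on the exclusion list — valid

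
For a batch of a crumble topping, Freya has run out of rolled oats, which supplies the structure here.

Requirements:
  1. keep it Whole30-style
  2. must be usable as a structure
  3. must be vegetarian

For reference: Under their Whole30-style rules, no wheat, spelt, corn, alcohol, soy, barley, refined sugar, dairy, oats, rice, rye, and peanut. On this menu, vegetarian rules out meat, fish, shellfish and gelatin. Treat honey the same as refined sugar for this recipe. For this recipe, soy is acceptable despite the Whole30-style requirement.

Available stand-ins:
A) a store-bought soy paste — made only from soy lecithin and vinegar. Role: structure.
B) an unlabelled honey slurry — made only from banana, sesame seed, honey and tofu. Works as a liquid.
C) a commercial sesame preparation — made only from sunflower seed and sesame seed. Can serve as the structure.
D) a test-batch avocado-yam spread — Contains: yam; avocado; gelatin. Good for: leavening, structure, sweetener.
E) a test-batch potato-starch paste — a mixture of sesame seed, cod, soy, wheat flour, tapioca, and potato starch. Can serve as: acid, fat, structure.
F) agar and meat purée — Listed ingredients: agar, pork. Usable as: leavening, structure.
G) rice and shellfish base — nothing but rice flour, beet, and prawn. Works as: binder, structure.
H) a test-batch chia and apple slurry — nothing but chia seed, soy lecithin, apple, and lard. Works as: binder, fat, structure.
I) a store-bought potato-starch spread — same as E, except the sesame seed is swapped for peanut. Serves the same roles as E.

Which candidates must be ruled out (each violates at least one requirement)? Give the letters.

A: soy is permitted under the Whole30-style carve-out; nothing else excluded — keep
B: not usable as a structure; has honey, so not Whole30-style — reject
C: Whole30-style, vegetarian — valid
D: has gelatin, so not vegetarian — no
E: has wheat flour, so not Whole30-style; has cod, so not vegetarian — no
F: has pork, so not vegetarian — reject
G: has rice flour, so not Whole30-style; has prawn, so not vegetarian — no
H: has lard, so not vegetarian — reject
I: has peanut, so not Whole30-style; has cod, so not vegetarian — reject

B, D, E, F, G, H, I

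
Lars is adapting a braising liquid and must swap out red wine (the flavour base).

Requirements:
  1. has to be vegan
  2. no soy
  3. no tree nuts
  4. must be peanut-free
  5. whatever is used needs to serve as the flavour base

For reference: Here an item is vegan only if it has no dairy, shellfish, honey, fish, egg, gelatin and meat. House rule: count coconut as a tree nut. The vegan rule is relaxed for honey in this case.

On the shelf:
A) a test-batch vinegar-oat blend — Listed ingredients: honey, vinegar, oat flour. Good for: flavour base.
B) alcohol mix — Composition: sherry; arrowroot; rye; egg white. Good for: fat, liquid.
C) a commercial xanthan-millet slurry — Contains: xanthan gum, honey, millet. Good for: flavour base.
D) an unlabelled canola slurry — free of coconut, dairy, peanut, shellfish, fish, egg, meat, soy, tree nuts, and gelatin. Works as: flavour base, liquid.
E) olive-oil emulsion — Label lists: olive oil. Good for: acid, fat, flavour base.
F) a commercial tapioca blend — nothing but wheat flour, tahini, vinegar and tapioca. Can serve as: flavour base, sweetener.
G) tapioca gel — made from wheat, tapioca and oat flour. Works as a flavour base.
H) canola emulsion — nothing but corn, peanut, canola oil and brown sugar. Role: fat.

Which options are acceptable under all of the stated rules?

A, C, D, E, F, G

A: honey is permitted under the vegan carve-out; nothing else excluded — keep
B: not usable as a flavour base; has egg white, so not vegan — reject
C: honey is permitted under the vegan carve-out; nothing else excluded — valid
D: nothing on the exclusion list — keep
E: all constraints satisfied — OK
F: every rule checks out — keep
G: works as a flavour base, tree-nut-free, no soy — valid
H: not usable as a flavour base; has peanut, so not peanut-free — no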